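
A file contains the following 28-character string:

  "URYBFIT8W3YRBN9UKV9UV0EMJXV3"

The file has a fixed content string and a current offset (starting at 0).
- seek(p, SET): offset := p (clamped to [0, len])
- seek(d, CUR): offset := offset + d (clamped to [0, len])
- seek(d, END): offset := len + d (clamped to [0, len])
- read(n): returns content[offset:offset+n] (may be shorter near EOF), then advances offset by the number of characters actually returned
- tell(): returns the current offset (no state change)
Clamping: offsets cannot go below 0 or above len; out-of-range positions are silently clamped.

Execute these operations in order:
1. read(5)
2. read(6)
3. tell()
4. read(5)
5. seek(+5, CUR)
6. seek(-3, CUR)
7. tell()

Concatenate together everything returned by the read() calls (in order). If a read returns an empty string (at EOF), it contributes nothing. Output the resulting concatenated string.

After 1 (read(5)): returned 'URYBF', offset=5
After 2 (read(6)): returned 'IT8W3Y', offset=11
After 3 (tell()): offset=11
After 4 (read(5)): returned 'RBN9U', offset=16
After 5 (seek(+5, CUR)): offset=21
After 6 (seek(-3, CUR)): offset=18
After 7 (tell()): offset=18

Answer: URYBFIT8W3YRBN9U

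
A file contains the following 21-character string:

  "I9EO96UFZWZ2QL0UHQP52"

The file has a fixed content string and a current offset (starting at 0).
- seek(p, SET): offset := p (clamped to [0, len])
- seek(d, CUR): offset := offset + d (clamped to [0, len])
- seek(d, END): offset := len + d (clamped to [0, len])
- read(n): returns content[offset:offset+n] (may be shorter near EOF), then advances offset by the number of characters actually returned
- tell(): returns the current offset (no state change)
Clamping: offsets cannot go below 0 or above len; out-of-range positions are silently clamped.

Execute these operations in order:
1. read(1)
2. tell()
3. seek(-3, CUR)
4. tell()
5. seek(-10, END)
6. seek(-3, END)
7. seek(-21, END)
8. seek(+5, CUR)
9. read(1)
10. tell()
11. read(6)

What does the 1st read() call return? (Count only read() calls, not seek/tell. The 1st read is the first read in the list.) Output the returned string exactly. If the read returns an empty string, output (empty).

Answer: I

Derivation:
After 1 (read(1)): returned 'I', offset=1
After 2 (tell()): offset=1
After 3 (seek(-3, CUR)): offset=0
After 4 (tell()): offset=0
After 5 (seek(-10, END)): offset=11
After 6 (seek(-3, END)): offset=18
After 7 (seek(-21, END)): offset=0
After 8 (seek(+5, CUR)): offset=5
After 9 (read(1)): returned '6', offset=6
After 10 (tell()): offset=6
After 11 (read(6)): returned 'UFZWZ2', offset=12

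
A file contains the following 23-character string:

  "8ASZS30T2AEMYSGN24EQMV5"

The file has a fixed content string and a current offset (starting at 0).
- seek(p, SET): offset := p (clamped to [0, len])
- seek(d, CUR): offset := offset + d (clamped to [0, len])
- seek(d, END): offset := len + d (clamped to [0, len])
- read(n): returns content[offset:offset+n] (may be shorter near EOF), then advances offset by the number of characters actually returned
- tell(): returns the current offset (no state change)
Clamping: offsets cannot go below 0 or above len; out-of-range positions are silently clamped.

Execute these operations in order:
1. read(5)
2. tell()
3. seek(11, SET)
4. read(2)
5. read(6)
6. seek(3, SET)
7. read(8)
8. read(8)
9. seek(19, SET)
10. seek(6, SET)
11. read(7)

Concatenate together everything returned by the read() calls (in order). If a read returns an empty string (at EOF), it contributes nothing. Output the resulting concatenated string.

Answer: 8ASZSMYSGN24EZS30T2AEMYSGN24E0T2AEMY

Derivation:
After 1 (read(5)): returned '8ASZS', offset=5
After 2 (tell()): offset=5
After 3 (seek(11, SET)): offset=11
After 4 (read(2)): returned 'MY', offset=13
After 5 (read(6)): returned 'SGN24E', offset=19
After 6 (seek(3, SET)): offset=3
After 7 (read(8)): returned 'ZS30T2AE', offset=11
After 8 (read(8)): returned 'MYSGN24E', offset=19
After 9 (seek(19, SET)): offset=19
After 10 (seek(6, SET)): offset=6
After 11 (read(7)): returned '0T2AEMY', offset=13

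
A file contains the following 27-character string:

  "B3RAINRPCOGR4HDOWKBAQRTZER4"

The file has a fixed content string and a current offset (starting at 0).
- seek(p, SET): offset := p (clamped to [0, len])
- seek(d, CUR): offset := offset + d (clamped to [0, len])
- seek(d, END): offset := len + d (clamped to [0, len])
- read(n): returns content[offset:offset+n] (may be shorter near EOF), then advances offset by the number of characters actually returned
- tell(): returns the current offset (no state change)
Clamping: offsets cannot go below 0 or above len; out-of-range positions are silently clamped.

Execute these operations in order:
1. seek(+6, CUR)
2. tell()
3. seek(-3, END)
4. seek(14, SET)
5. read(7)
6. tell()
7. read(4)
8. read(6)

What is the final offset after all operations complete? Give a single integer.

Answer: 27

Derivation:
After 1 (seek(+6, CUR)): offset=6
After 2 (tell()): offset=6
After 3 (seek(-3, END)): offset=24
After 4 (seek(14, SET)): offset=14
After 5 (read(7)): returned 'DOWKBAQ', offset=21
After 6 (tell()): offset=21
After 7 (read(4)): returned 'RTZE', offset=25
After 8 (read(6)): returned 'R4', offset=27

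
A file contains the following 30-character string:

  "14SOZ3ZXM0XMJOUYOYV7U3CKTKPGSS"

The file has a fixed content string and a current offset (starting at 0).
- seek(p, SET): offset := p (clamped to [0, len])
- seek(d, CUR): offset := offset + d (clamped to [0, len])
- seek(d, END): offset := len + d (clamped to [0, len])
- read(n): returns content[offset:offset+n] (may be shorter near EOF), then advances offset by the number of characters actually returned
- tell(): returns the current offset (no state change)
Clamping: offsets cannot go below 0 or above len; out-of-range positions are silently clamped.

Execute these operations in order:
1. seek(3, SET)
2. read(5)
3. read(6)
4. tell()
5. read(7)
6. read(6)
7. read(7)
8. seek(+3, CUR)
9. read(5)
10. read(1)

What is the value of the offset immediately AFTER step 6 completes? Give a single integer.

After 1 (seek(3, SET)): offset=3
After 2 (read(5)): returned 'OZ3ZX', offset=8
After 3 (read(6)): returned 'M0XMJO', offset=14
After 4 (tell()): offset=14
After 5 (read(7)): returned 'UYOYV7U', offset=21
After 6 (read(6)): returned '3CKTKP', offset=27

Answer: 27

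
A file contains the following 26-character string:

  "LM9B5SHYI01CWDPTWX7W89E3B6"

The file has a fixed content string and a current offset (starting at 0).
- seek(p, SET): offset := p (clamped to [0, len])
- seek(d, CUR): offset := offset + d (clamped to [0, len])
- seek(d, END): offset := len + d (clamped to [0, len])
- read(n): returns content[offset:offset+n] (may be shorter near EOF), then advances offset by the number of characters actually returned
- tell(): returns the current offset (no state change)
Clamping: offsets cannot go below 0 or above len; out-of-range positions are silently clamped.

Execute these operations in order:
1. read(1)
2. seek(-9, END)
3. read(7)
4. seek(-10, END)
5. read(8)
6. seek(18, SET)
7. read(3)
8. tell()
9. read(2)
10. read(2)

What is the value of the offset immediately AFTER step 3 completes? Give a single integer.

Answer: 24

Derivation:
After 1 (read(1)): returned 'L', offset=1
After 2 (seek(-9, END)): offset=17
After 3 (read(7)): returned 'X7W89E3', offset=24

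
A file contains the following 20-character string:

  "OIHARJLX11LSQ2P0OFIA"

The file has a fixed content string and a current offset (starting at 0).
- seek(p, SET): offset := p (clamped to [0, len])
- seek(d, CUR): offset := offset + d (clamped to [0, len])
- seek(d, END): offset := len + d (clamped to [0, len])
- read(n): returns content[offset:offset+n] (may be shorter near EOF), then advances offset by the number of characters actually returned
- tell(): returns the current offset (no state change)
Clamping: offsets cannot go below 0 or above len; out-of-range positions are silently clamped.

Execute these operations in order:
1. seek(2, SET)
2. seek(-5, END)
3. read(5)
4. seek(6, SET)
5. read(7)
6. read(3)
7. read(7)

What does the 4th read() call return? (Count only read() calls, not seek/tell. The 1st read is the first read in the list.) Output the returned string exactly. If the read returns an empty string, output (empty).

After 1 (seek(2, SET)): offset=2
After 2 (seek(-5, END)): offset=15
After 3 (read(5)): returned '0OFIA', offset=20
After 4 (seek(6, SET)): offset=6
After 5 (read(7)): returned 'LX11LSQ', offset=13
After 6 (read(3)): returned '2P0', offset=16
After 7 (read(7)): returned 'OFIA', offset=20

Answer: OFIA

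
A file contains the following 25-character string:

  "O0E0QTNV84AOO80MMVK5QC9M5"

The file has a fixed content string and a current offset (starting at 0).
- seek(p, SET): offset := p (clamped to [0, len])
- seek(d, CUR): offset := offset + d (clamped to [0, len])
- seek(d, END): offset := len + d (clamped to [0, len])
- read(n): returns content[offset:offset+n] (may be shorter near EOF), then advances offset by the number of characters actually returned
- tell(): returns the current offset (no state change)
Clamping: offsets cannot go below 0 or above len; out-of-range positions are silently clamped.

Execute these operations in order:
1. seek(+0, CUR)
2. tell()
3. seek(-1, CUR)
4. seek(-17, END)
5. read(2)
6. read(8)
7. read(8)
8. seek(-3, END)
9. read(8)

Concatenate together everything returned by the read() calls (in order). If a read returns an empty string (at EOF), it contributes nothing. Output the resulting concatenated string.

Answer: 84AOO80MMVK5QC9M59M5

Derivation:
After 1 (seek(+0, CUR)): offset=0
After 2 (tell()): offset=0
After 3 (seek(-1, CUR)): offset=0
After 4 (seek(-17, END)): offset=8
After 5 (read(2)): returned '84', offset=10
After 6 (read(8)): returned 'AOO80MMV', offset=18
After 7 (read(8)): returned 'K5QC9M5', offset=25
After 8 (seek(-3, END)): offset=22
After 9 (read(8)): returned '9M5', offset=25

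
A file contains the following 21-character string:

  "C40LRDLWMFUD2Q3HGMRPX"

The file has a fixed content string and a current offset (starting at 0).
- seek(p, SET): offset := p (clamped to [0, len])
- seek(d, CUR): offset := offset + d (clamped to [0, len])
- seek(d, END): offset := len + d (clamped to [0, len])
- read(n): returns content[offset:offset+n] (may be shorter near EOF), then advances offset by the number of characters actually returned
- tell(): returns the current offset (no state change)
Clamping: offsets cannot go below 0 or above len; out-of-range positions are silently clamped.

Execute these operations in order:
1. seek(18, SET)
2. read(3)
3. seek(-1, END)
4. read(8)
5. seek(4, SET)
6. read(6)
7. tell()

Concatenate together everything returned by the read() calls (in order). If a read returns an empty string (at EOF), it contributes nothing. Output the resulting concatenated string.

After 1 (seek(18, SET)): offset=18
After 2 (read(3)): returned 'RPX', offset=21
After 3 (seek(-1, END)): offset=20
After 4 (read(8)): returned 'X', offset=21
After 5 (seek(4, SET)): offset=4
After 6 (read(6)): returned 'RDLWMF', offset=10
After 7 (tell()): offset=10

Answer: RPXXRDLWMF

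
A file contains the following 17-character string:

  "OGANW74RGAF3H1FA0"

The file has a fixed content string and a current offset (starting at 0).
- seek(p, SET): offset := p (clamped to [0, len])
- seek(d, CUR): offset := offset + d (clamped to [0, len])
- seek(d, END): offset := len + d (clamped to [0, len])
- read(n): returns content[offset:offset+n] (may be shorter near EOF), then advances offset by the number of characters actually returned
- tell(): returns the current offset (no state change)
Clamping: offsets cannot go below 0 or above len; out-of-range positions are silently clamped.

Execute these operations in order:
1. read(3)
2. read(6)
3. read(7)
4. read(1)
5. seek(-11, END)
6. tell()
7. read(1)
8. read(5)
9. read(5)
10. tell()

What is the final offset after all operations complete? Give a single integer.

After 1 (read(3)): returned 'OGA', offset=3
After 2 (read(6)): returned 'NW74RG', offset=9
After 3 (read(7)): returned 'AF3H1FA', offset=16
After 4 (read(1)): returned '0', offset=17
After 5 (seek(-11, END)): offset=6
After 6 (tell()): offset=6
After 7 (read(1)): returned '4', offset=7
After 8 (read(5)): returned 'RGAF3', offset=12
After 9 (read(5)): returned 'H1FA0', offset=17
After 10 (tell()): offset=17

Answer: 17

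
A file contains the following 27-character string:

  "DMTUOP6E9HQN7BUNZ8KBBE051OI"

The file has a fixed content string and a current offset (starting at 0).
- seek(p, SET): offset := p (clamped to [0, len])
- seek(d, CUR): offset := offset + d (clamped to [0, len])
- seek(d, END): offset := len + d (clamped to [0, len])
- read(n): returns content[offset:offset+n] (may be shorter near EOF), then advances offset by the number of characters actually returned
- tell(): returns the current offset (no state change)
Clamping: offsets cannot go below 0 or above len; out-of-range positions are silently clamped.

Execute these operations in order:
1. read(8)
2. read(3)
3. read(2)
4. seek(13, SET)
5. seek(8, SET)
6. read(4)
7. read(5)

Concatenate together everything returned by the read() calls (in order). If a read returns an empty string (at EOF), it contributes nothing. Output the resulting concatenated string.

Answer: DMTUOP6E9HQN79HQN7BUNZ

Derivation:
After 1 (read(8)): returned 'DMTUOP6E', offset=8
After 2 (read(3)): returned '9HQ', offset=11
After 3 (read(2)): returned 'N7', offset=13
After 4 (seek(13, SET)): offset=13
After 5 (seek(8, SET)): offset=8
After 6 (read(4)): returned '9HQN', offset=12
After 7 (read(5)): returned '7BUNZ', offset=17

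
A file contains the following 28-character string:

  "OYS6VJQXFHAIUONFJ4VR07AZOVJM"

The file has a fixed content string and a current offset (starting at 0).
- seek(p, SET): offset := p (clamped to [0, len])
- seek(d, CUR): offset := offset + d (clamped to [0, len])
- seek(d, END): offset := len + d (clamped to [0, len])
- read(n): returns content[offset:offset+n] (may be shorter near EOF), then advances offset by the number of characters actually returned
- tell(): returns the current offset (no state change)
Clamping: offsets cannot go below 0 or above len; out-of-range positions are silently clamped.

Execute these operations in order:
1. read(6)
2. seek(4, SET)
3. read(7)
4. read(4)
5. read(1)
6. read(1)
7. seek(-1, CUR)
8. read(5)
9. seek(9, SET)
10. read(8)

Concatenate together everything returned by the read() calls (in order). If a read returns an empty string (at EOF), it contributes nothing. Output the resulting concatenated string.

After 1 (read(6)): returned 'OYS6VJ', offset=6
After 2 (seek(4, SET)): offset=4
After 3 (read(7)): returned 'VJQXFHA', offset=11
After 4 (read(4)): returned 'IUON', offset=15
After 5 (read(1)): returned 'F', offset=16
After 6 (read(1)): returned 'J', offset=17
After 7 (seek(-1, CUR)): offset=16
After 8 (read(5)): returned 'J4VR0', offset=21
After 9 (seek(9, SET)): offset=9
After 10 (read(8)): returned 'HAIUONFJ', offset=17

Answer: OYS6VJVJQXFHAIUONFJJ4VR0HAIUONFJ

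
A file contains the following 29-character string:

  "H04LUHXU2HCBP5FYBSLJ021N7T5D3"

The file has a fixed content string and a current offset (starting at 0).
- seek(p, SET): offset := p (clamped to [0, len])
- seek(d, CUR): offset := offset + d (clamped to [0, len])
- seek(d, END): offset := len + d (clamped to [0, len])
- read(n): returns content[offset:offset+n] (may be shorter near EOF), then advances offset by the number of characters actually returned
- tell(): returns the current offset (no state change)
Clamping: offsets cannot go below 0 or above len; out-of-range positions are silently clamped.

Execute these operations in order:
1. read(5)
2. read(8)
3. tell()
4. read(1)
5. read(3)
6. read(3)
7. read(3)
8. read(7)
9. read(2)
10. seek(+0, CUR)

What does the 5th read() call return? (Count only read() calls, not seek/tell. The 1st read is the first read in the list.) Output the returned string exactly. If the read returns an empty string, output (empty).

Answer: SLJ

Derivation:
After 1 (read(5)): returned 'H04LU', offset=5
After 2 (read(8)): returned 'HXU2HCBP', offset=13
After 3 (tell()): offset=13
After 4 (read(1)): returned '5', offset=14
After 5 (read(3)): returned 'FYB', offset=17
After 6 (read(3)): returned 'SLJ', offset=20
After 7 (read(3)): returned '021', offset=23
After 8 (read(7)): returned 'N7T5D3', offset=29
After 9 (read(2)): returned '', offset=29
After 10 (seek(+0, CUR)): offset=29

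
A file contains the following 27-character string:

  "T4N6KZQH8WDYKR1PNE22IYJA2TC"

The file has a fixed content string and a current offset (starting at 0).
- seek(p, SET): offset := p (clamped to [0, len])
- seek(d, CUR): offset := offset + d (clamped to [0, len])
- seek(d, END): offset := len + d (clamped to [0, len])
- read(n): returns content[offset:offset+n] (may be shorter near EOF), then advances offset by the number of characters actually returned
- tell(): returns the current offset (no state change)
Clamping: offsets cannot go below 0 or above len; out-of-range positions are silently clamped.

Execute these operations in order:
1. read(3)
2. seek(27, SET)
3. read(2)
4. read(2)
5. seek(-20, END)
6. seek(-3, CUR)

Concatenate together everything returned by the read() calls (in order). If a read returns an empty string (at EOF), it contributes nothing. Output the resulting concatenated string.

After 1 (read(3)): returned 'T4N', offset=3
After 2 (seek(27, SET)): offset=27
After 3 (read(2)): returned '', offset=27
After 4 (read(2)): returned '', offset=27
After 5 (seek(-20, END)): offset=7
After 6 (seek(-3, CUR)): offset=4

Answer: T4N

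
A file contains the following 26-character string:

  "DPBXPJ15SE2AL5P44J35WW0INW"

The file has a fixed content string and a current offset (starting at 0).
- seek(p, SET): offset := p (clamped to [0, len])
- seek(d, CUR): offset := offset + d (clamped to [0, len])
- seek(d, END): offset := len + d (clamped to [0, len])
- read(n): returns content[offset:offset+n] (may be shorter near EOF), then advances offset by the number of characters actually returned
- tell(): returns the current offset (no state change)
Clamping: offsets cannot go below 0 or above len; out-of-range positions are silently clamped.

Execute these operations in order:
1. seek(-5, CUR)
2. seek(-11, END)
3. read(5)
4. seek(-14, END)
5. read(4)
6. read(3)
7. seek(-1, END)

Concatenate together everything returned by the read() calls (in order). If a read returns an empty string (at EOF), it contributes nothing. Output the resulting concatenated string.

After 1 (seek(-5, CUR)): offset=0
After 2 (seek(-11, END)): offset=15
After 3 (read(5)): returned '44J35', offset=20
After 4 (seek(-14, END)): offset=12
After 5 (read(4)): returned 'L5P4', offset=16
After 6 (read(3)): returned '4J3', offset=19
After 7 (seek(-1, END)): offset=25

Answer: 44J35L5P44J3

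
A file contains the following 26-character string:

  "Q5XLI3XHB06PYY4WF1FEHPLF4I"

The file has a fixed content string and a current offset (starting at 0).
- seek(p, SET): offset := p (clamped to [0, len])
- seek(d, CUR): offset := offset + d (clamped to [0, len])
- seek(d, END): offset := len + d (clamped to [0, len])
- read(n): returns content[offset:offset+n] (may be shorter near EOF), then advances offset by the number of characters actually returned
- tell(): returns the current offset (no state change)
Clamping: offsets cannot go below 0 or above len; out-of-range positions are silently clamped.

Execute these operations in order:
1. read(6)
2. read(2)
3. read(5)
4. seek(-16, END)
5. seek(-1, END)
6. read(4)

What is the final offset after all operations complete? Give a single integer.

Answer: 26

Derivation:
After 1 (read(6)): returned 'Q5XLI3', offset=6
After 2 (read(2)): returned 'XH', offset=8
After 3 (read(5)): returned 'B06PY', offset=13
After 4 (seek(-16, END)): offset=10
After 5 (seek(-1, END)): offset=25
After 6 (read(4)): returned 'I', offset=26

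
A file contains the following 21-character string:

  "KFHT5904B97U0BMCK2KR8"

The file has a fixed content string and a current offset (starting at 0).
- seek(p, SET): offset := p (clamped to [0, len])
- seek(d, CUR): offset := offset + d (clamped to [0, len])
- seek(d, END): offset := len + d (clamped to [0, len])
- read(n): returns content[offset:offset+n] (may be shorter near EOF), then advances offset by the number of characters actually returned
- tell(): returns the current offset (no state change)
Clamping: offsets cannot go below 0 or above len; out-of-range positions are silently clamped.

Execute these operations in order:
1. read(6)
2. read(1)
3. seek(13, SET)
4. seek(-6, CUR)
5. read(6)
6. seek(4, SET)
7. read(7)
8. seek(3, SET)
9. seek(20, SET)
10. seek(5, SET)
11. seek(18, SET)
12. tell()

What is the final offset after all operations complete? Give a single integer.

Answer: 18

Derivation:
After 1 (read(6)): returned 'KFHT59', offset=6
After 2 (read(1)): returned '0', offset=7
After 3 (seek(13, SET)): offset=13
After 4 (seek(-6, CUR)): offset=7
After 5 (read(6)): returned '4B97U0', offset=13
After 6 (seek(4, SET)): offset=4
After 7 (read(7)): returned '5904B97', offset=11
After 8 (seek(3, SET)): offset=3
After 9 (seek(20, SET)): offset=20
After 10 (seek(5, SET)): offset=5
After 11 (seek(18, SET)): offset=18
After 12 (tell()): offset=18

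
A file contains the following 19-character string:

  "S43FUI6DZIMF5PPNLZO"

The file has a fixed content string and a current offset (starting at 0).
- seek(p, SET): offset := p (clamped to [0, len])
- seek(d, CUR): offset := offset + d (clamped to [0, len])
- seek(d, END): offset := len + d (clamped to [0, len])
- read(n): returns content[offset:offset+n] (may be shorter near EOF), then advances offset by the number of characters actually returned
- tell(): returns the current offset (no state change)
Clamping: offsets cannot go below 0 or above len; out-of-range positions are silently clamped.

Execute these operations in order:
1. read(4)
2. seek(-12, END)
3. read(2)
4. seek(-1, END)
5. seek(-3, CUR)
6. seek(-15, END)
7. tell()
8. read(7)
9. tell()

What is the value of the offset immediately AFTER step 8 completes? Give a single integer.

Answer: 11

Derivation:
After 1 (read(4)): returned 'S43F', offset=4
After 2 (seek(-12, END)): offset=7
After 3 (read(2)): returned 'DZ', offset=9
After 4 (seek(-1, END)): offset=18
After 5 (seek(-3, CUR)): offset=15
After 6 (seek(-15, END)): offset=4
After 7 (tell()): offset=4
After 8 (read(7)): returned 'UI6DZIM', offset=11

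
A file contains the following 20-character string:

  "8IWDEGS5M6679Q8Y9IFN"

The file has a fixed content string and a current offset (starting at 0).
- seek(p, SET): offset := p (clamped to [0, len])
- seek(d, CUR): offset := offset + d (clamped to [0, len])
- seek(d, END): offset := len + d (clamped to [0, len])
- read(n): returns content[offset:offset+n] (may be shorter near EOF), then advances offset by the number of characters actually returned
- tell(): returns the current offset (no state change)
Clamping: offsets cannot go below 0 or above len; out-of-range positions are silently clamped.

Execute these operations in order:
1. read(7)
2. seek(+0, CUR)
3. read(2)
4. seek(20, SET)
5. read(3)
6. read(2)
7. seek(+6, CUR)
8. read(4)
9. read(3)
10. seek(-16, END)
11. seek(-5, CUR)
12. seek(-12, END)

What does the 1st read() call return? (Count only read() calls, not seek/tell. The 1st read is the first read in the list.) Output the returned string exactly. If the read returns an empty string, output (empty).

Answer: 8IWDEGS

Derivation:
After 1 (read(7)): returned '8IWDEGS', offset=7
After 2 (seek(+0, CUR)): offset=7
After 3 (read(2)): returned '5M', offset=9
After 4 (seek(20, SET)): offset=20
After 5 (read(3)): returned '', offset=20
After 6 (read(2)): returned '', offset=20
After 7 (seek(+6, CUR)): offset=20
After 8 (read(4)): returned '', offset=20
After 9 (read(3)): returned '', offset=20
After 10 (seek(-16, END)): offset=4
After 11 (seek(-5, CUR)): offset=0
After 12 (seek(-12, END)): offset=8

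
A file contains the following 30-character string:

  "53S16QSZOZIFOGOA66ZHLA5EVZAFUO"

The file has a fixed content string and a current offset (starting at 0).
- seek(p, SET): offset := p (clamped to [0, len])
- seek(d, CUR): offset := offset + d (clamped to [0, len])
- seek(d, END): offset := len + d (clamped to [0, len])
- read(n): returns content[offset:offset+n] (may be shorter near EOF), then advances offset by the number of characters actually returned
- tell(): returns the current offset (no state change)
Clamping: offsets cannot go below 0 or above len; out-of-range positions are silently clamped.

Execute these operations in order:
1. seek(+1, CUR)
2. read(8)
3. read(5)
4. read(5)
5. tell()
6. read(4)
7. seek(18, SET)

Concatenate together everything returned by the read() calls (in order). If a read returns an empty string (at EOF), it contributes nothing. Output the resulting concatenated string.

Answer: 3S16QSZOZIFOGOA66ZHLA5

Derivation:
After 1 (seek(+1, CUR)): offset=1
After 2 (read(8)): returned '3S16QSZO', offset=9
After 3 (read(5)): returned 'ZIFOG', offset=14
After 4 (read(5)): returned 'OA66Z', offset=19
After 5 (tell()): offset=19
After 6 (read(4)): returned 'HLA5', offset=23
After 7 (seek(18, SET)): offset=18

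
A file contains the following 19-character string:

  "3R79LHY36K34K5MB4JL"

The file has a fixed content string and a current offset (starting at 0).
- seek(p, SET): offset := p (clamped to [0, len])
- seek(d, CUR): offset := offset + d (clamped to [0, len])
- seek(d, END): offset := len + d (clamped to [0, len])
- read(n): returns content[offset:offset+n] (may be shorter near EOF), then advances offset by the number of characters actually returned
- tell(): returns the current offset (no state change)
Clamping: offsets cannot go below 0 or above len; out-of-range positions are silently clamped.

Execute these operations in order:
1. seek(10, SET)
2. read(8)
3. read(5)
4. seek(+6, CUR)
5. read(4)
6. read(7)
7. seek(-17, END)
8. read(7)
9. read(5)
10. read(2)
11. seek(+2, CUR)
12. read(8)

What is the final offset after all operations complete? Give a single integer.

After 1 (seek(10, SET)): offset=10
After 2 (read(8)): returned '34K5MB4J', offset=18
After 3 (read(5)): returned 'L', offset=19
After 4 (seek(+6, CUR)): offset=19
After 5 (read(4)): returned '', offset=19
After 6 (read(7)): returned '', offset=19
After 7 (seek(-17, END)): offset=2
After 8 (read(7)): returned '79LHY36', offset=9
After 9 (read(5)): returned 'K34K5', offset=14
After 10 (read(2)): returned 'MB', offset=16
After 11 (seek(+2, CUR)): offset=18
After 12 (read(8)): returned 'L', offset=19

Answer: 19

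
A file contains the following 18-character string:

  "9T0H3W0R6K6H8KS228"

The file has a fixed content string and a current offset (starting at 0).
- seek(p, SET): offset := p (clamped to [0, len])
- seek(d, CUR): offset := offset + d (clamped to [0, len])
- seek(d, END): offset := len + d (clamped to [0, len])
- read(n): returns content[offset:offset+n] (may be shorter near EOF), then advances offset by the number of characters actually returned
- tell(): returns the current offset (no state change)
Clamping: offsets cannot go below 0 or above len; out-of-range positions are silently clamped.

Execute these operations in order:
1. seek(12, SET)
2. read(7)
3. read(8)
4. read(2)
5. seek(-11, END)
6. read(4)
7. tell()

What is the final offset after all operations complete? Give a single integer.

After 1 (seek(12, SET)): offset=12
After 2 (read(7)): returned '8KS228', offset=18
After 3 (read(8)): returned '', offset=18
After 4 (read(2)): returned '', offset=18
After 5 (seek(-11, END)): offset=7
After 6 (read(4)): returned 'R6K6', offset=11
After 7 (tell()): offset=11

Answer: 11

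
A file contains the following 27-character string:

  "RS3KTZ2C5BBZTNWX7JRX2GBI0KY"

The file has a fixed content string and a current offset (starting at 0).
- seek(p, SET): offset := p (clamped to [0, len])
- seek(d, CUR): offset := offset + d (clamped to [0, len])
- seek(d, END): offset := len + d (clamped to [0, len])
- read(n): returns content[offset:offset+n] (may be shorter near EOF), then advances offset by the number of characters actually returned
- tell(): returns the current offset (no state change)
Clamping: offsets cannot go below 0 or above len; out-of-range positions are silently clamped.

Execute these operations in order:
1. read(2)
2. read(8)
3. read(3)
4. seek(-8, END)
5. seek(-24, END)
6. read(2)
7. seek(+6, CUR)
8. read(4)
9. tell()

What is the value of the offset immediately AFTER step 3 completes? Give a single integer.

Answer: 13

Derivation:
After 1 (read(2)): returned 'RS', offset=2
After 2 (read(8)): returned '3KTZ2C5B', offset=10
After 3 (read(3)): returned 'BZT', offset=13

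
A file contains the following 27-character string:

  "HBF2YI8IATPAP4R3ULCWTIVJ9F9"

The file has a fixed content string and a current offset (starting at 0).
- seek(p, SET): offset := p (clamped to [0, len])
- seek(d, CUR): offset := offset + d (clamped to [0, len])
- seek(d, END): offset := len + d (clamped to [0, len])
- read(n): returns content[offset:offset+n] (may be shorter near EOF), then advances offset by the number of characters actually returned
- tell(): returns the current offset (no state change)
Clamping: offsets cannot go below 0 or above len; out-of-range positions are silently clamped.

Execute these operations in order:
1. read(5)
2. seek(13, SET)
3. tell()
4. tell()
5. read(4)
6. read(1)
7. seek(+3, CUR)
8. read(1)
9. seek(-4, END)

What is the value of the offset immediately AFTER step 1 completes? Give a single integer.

Answer: 5

Derivation:
After 1 (read(5)): returned 'HBF2Y', offset=5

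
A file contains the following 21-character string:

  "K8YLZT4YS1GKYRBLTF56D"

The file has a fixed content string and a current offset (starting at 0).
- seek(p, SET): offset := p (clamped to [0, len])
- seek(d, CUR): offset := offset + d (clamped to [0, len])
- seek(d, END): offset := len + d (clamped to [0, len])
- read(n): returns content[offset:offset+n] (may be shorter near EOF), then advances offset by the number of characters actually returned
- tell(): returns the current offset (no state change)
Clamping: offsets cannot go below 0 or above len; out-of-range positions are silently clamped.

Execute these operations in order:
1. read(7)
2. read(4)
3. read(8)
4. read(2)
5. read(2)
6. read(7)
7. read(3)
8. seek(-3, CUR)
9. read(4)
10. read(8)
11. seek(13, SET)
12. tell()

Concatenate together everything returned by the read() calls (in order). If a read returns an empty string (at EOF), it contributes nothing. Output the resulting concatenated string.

After 1 (read(7)): returned 'K8YLZT4', offset=7
After 2 (read(4)): returned 'YS1G', offset=11
After 3 (read(8)): returned 'KYRBLTF5', offset=19
After 4 (read(2)): returned '6D', offset=21
After 5 (read(2)): returned '', offset=21
After 6 (read(7)): returned '', offset=21
After 7 (read(3)): returned '', offset=21
After 8 (seek(-3, CUR)): offset=18
After 9 (read(4)): returned '56D', offset=21
After 10 (read(8)): returned '', offset=21
After 11 (seek(13, SET)): offset=13
After 12 (tell()): offset=13

Answer: K8YLZT4YS1GKYRBLTF56D56D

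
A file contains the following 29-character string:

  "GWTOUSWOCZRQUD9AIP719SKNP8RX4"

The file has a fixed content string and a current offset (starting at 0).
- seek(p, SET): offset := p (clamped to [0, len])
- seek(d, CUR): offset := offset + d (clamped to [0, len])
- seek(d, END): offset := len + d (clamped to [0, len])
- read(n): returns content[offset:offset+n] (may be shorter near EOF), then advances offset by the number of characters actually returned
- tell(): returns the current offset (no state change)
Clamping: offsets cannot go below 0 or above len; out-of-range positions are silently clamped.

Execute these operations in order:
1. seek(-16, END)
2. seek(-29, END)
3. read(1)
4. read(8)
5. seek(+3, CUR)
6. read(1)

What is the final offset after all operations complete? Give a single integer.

Answer: 13

Derivation:
After 1 (seek(-16, END)): offset=13
After 2 (seek(-29, END)): offset=0
After 3 (read(1)): returned 'G', offset=1
After 4 (read(8)): returned 'WTOUSWOC', offset=9
After 5 (seek(+3, CUR)): offset=12
After 6 (read(1)): returned 'U', offset=13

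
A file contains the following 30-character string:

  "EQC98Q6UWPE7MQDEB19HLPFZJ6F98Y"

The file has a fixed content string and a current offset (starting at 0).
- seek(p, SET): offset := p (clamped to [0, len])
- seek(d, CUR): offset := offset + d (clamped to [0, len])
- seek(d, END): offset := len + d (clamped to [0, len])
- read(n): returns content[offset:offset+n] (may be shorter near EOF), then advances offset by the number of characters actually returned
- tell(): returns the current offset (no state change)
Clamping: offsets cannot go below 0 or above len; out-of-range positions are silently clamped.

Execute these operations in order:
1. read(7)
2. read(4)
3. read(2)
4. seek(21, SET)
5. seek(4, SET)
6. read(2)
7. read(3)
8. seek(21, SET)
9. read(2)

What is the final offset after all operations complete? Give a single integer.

After 1 (read(7)): returned 'EQC98Q6', offset=7
After 2 (read(4)): returned 'UWPE', offset=11
After 3 (read(2)): returned '7M', offset=13
After 4 (seek(21, SET)): offset=21
After 5 (seek(4, SET)): offset=4
After 6 (read(2)): returned '8Q', offset=6
After 7 (read(3)): returned '6UW', offset=9
After 8 (seek(21, SET)): offset=21
After 9 (read(2)): returned 'PF', offset=23

Answer: 23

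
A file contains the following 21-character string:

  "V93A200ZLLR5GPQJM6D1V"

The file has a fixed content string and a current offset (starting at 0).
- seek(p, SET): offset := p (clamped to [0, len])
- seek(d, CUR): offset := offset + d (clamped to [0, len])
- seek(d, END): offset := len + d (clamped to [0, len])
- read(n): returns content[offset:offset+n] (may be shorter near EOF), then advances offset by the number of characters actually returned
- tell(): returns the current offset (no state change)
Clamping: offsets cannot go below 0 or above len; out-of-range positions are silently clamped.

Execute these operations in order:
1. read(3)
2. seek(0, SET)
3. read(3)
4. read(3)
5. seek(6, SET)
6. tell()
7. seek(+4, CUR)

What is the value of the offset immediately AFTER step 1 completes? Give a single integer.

Answer: 3

Derivation:
After 1 (read(3)): returned 'V93', offset=3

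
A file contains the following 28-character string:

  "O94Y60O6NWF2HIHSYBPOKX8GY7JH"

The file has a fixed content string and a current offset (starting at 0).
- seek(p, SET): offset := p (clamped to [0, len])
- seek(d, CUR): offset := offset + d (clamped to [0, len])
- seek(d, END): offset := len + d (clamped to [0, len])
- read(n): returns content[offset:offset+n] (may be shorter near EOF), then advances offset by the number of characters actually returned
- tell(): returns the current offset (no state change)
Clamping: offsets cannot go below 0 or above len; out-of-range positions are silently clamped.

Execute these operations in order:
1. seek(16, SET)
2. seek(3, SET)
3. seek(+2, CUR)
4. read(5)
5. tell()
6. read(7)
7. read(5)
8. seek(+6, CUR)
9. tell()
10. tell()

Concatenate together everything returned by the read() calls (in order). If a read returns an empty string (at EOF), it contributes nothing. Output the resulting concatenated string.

After 1 (seek(16, SET)): offset=16
After 2 (seek(3, SET)): offset=3
After 3 (seek(+2, CUR)): offset=5
After 4 (read(5)): returned '0O6NW', offset=10
After 5 (tell()): offset=10
After 6 (read(7)): returned 'F2HIHSY', offset=17
After 7 (read(5)): returned 'BPOKX', offset=22
After 8 (seek(+6, CUR)): offset=28
After 9 (tell()): offset=28
After 10 (tell()): offset=28

Answer: 0O6NWF2HIHSYBPOKX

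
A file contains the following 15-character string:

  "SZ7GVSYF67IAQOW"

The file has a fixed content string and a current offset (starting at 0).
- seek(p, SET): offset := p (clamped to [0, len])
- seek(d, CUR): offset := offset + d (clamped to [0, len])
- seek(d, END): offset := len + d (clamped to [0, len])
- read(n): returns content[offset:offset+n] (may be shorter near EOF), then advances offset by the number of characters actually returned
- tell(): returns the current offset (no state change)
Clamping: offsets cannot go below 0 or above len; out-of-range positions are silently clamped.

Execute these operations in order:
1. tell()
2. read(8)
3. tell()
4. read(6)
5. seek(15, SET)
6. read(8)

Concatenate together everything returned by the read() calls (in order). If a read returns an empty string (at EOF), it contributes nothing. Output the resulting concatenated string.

Answer: SZ7GVSYF67IAQO

Derivation:
After 1 (tell()): offset=0
After 2 (read(8)): returned 'SZ7GVSYF', offset=8
After 3 (tell()): offset=8
After 4 (read(6)): returned '67IAQO', offset=14
After 5 (seek(15, SET)): offset=15
After 6 (read(8)): returned '', offset=15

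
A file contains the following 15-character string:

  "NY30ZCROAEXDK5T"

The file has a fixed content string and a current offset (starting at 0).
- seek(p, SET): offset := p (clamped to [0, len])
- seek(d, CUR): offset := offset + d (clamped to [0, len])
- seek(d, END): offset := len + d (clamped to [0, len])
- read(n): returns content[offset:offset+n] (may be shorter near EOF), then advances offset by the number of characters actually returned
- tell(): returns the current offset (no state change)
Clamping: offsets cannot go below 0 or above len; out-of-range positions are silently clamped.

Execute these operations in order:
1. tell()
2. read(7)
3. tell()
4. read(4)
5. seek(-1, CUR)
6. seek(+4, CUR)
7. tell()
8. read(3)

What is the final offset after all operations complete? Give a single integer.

After 1 (tell()): offset=0
After 2 (read(7)): returned 'NY30ZCR', offset=7
After 3 (tell()): offset=7
After 4 (read(4)): returned 'OAEX', offset=11
After 5 (seek(-1, CUR)): offset=10
After 6 (seek(+4, CUR)): offset=14
After 7 (tell()): offset=14
After 8 (read(3)): returned 'T', offset=15

Answer: 15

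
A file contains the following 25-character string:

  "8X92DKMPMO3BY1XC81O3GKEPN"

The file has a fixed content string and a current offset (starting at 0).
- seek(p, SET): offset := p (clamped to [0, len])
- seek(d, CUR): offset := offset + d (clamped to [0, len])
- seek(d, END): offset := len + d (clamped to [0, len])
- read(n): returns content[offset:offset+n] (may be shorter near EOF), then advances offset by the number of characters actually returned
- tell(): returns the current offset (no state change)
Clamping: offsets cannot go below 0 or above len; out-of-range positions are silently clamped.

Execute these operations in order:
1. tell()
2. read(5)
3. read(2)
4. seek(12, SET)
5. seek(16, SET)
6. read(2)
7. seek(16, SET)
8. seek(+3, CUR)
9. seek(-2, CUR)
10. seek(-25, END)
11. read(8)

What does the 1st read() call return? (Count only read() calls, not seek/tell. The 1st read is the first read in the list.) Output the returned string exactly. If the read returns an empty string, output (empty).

After 1 (tell()): offset=0
After 2 (read(5)): returned '8X92D', offset=5
After 3 (read(2)): returned 'KM', offset=7
After 4 (seek(12, SET)): offset=12
After 5 (seek(16, SET)): offset=16
After 6 (read(2)): returned '81', offset=18
After 7 (seek(16, SET)): offset=16
After 8 (seek(+3, CUR)): offset=19
After 9 (seek(-2, CUR)): offset=17
After 10 (seek(-25, END)): offset=0
After 11 (read(8)): returned '8X92DKMP', offset=8

Answer: 8X92D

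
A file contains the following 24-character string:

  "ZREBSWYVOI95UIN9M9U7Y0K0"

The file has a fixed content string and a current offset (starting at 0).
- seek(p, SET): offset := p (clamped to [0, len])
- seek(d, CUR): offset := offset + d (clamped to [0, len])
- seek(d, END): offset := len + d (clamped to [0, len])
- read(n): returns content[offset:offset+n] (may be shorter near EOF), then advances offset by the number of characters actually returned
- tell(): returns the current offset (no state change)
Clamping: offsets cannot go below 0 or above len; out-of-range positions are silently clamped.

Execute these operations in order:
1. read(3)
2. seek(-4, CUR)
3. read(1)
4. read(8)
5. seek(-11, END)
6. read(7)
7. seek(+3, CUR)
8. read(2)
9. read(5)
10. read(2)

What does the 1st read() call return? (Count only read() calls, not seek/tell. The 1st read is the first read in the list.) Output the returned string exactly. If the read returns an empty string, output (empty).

After 1 (read(3)): returned 'ZRE', offset=3
After 2 (seek(-4, CUR)): offset=0
After 3 (read(1)): returned 'Z', offset=1
After 4 (read(8)): returned 'REBSWYVO', offset=9
After 5 (seek(-11, END)): offset=13
After 6 (read(7)): returned 'IN9M9U7', offset=20
After 7 (seek(+3, CUR)): offset=23
After 8 (read(2)): returned '0', offset=24
After 9 (read(5)): returned '', offset=24
After 10 (read(2)): returned '', offset=24

Answer: ZRE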